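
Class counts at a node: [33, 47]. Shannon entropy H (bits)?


Probabilities: [33/80, 47/80] ≈ [0.4125, 0.5875]
H = -((33/80)·log₂(33/80) + (47/80)·log₂(47/80))
  = 0.9778 bits

0.9778 bits


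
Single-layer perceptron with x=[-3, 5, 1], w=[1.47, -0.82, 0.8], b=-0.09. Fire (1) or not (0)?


z = (-3)·(1.47) + (5)·(-0.82) + (1)·(0.8) - 0.09
  = -7.8
step(z) = 0 (z<0)

0


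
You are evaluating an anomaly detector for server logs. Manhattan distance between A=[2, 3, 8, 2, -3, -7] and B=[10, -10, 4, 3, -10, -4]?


d = |2-10| + |3+ 10| + |8-4| + |2-3| + |-3+ 10| + |-7+ 4|
  = 8 + 13 + 4 + 1 + 7 + 3
  = 36

36


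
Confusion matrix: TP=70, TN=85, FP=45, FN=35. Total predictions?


Total = TP + TN + FP + FN
= 70 + 85 + 45 + 35
= 235
(Predicted positive: 115, predicted negative: 120)

235


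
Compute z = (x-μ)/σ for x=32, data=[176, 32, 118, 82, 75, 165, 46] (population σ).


μ = 99.1429, σ = 51.8361
z = (32 - 99.1429)/51.8361 = -1.2953

-1.2953


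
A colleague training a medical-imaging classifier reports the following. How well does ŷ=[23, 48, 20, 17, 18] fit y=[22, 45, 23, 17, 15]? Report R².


ȳ = 24.4
SS_res = Σ(y-ŷ)² = 28
SS_tot = Σ(y-ȳ)² = 575.2
R² = 1 - SS_res/SS_tot = 1 - 0.0487 = 0.9513

0.9513


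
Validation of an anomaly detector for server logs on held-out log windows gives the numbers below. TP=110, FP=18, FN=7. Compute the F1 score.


Precision = 110/128 = 0.8594
Recall = 110/117 = 0.9402
F1 = 2·P·R/(P+R) = 2·TP/(2·TP+FP+FN) = 220/(220+18+7) = 220/245 = 0.898

0.898


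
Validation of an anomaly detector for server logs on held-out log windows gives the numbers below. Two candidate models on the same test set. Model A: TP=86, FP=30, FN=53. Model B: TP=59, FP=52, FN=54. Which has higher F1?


Model A: P=86/116=0.7414, R=86/139=0.6187, F1=2PR/(P+R)=2TP/(2TP+FP+FN)=172/255=0.6745
Model B: P=59/111=0.5315, R=59/113=0.5221, F1=2PR/(P+R)=2TP/(2TP+FP+FN)=118/224=0.5268
0.6745 > 0.5268 → Model A

Model A


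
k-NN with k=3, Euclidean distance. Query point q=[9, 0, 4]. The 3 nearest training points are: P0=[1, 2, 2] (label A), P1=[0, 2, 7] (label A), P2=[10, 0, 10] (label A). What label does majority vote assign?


d(q,P0) = 8.4853  (label A)
d(q,P1) = 9.6954  (label A)
d(q,P2) = 6.0828  (label A)
Votes: A=3, B=0
Majority → A

A


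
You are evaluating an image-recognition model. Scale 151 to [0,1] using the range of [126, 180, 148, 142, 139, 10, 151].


min=10, max=180
(151-10)/(180-10) = 141/170 = 0.8294

0.8294


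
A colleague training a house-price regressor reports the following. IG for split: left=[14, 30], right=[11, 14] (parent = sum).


Parent = [25, 44], H_parent = 0.9446
H_left = 0.9024 (n=44), H_right = 0.9896 (n=25)
H_children = (44/69)·0.9024 + (25/69)·0.9896 = 0.934
IG = 0.9446 - 0.934 = 0.0106

0.0106


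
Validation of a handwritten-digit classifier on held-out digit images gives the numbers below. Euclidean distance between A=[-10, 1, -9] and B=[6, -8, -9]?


d = √((-10-6)² + (1+ 8)² + (-9+ 9)²)
  = √(256 + 81 + 0)
  = √337 = 18.3576

18.3576


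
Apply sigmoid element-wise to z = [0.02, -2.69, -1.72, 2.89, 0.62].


σ(0.02) = 1/(1+e^-0.02) = 0.505
σ(-2.69) = 1/(1+e^2.69) = 0.0636
σ(-1.72) = 1/(1+e^1.72) = 0.1519
σ(2.89) = 1/(1+e^-2.89) = 0.9473
σ(0.62) = 1/(1+e^-0.62) = 0.6502
result = [0.505, 0.0636, 0.1519, 0.9473, 0.6502]

[0.505, 0.0636, 0.1519, 0.9473, 0.6502]


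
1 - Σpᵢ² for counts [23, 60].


Probabilities: [23/83, 60/83] ≈ [0.2771, 0.7229]
Σpᵢ² = (529 + 3600)/83² = 4129/6889
Gini = 1 - Σpᵢ² = 1 - 4129/6889 = 0.4006

0.4006


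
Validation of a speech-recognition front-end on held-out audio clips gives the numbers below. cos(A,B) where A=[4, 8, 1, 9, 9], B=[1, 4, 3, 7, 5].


A·B = 4·1 + 8·4 + 1·3 + 9·7 + 9·5 = 147
‖A‖ = √243 = 15.5885, ‖B‖ = √100 = 10
cos = 147/(√243·√100) = 147/√24300 = 0.943

0.943


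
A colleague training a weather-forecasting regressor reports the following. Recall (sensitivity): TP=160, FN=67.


Recall = TP/(TP+FN)
= 160/(160+67)
= 160/227 = 70.48%

70.48%


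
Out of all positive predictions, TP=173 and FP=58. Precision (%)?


Precision = TP/(TP+FP)
= 173/(173+58)
= 173/231 = 74.89%

74.89%


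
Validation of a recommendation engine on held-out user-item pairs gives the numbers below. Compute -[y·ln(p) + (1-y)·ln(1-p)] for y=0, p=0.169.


BCE = -[y·ln(p) + (1-y)·ln(1-p)]
= -0 - 1·ln(1-0.169)
= -ln(0.831) = 0.1851

0.1851


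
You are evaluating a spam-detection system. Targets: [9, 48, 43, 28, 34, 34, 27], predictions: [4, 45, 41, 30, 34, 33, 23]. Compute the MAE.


Absolute errors: |9-4|=5, |48-45|=3, |43-41|=2, |28-30|=2, |34-34|=0, |34-33|=1, |27-23|=4
Sum = 17
MAE = 17/7 = 17/7

17/7


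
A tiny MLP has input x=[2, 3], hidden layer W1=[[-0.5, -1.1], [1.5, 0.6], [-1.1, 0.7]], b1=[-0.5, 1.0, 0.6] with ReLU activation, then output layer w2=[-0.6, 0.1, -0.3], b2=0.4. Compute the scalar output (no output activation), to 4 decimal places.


z1[0] = (-0.5)·(2) + (-1.1)·(3) - 0.5 = -4.8
z1[1] = (1.5)·(2) + (0.6)·(3) + 1.0 = 5.8
z1[2] = (-1.1)·(2) + (0.7)·(3) + 0.6 = 0.5
h = ReLU(z1) = [0.0, 5.8, 0.5]
output = (-0.6)·(0.0) + (0.1)·(5.8) + (-0.3)·(0.5) + 0.4 = 0.83

0.83


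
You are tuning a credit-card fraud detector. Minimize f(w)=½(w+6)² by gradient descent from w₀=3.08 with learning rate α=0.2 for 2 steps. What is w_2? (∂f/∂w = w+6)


step 1: grad = 3.08+6 = 9.08; w = 3.08 - 0.2·(9.08) = 1.264
step 2: grad = 1.264+6 = 7.264; w = 1.264 - 0.2·(7.264) = -0.1888

-0.1888


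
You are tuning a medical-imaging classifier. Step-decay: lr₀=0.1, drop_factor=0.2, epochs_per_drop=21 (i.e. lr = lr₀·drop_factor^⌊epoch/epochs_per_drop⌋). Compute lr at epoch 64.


n_drops = ⌊64/21⌋ = 3
lr = 0.1·0.2^3 = 0.1·0.008 = 0.0008

0.0008


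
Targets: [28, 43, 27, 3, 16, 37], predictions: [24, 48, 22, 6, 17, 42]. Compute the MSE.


Squared errors: (28-24)²=16, (43-48)²=25, (27-22)²=25, (3-6)²=9, (16-17)²=1, (37-42)²=25
Sum = 101
MSE = 101/6 = 101/6

101/6


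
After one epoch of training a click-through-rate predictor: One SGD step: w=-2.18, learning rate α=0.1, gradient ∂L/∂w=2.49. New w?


w_new = w - α·∇
= -2.18 - 0.1·2.49
= -2.18 - 0.249
= -2.429

-2.429


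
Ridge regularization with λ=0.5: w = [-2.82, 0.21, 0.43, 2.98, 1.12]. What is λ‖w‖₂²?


‖w‖₂² = (-2.82)² + (0.21)² + (0.43)² + (2.98)² + (1.12)²
     = 7.9524 + 0.0441 + 0.1849 + 8.8804 + 1.2544
     = 18.3162
λ·‖w‖₂² = 0.5·18.3162 = 9.1581

9.1581


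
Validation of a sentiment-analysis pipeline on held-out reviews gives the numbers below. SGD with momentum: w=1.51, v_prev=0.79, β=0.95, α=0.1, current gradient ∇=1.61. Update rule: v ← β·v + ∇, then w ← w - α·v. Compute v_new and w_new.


v_new = 0.95·0.79 + 1.61 = 0.7505 + 1.61 = 2.3605
w_new = 1.51 - 0.1·2.3605 = 1.51 - 0.23605 = 1.27395

v_new=2.3605, w_new=1.27395


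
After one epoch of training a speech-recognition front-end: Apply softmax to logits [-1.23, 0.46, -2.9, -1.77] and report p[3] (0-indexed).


Exponentials: e^-1.23=0.2923, e^0.46=1.5841, e^-2.9=0.055, e^-1.77=0.1703
Sum = 2.1017
Softmax = [0.1391, 0.7537, 0.0262, 0.081]
p[3] = 0.1703/2.1017 = 0.081

0.081


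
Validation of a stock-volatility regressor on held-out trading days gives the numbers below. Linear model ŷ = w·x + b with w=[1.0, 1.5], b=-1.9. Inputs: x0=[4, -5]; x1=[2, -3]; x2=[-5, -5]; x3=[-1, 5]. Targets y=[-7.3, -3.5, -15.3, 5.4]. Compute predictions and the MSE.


ŷ0 = (1.0)·(4) + (1.5)·(-5) - 1.9 = -5.4
ŷ1 = (1.0)·(2) + (1.5)·(-3) - 1.9 = -4.4
ŷ2 = (1.0)·(-5) + (1.5)·(-5) - 1.9 = -14.4
ŷ3 = (1.0)·(-1) + (1.5)·(5) - 1.9 = 4.6
errors² = [3.61, 0.81, 0.81, 0.64]
MSE = 5.8700/4 = 1.4675

1.4675


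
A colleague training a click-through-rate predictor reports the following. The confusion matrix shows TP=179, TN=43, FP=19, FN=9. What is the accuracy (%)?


Accuracy = (TP+TN)/(TP+TN+FP+FN)
= (179+43)/(250)
= 222/250 = 88.8%

88.8%


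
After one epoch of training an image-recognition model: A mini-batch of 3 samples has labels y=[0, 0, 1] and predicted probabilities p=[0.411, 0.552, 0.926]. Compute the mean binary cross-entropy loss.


L[0] = -ln(1-0.411) = -ln(0.589) = 0.5293
L[1] = -ln(1-0.552) = -ln(0.448) = 0.803
L[2] = -ln(0.926) = 0.0769
mean = (0.5293 + 0.803 + 0.0769)/3 = 0.4697

0.4697


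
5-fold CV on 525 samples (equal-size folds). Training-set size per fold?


Fold size = 525/5 = 105
Training per fold = 525 - 105 = 420

420


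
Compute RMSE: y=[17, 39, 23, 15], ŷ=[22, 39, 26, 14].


MSE = 35/4 = 8.75
RMSE = √(35/4) = 2.958

2.958


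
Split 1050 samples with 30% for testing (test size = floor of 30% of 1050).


Test = ⌊1050·30/100⌋ = 315
Train = 1050 - 315 = 735

Train: 735, Test: 315


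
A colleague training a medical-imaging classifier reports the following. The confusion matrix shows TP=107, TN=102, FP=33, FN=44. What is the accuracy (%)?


Accuracy = (TP+TN)/(TP+TN+FP+FN)
= (107+102)/(286)
= 209/286 = 73.08%

73.08%


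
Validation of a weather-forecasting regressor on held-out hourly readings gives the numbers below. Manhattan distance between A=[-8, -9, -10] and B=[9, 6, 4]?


d = |-8-9| + |-9-6| + |-10-4|
  = 17 + 15 + 14
  = 46

46


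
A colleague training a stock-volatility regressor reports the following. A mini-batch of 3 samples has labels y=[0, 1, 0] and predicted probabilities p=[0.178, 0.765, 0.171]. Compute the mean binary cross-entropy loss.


L[0] = -ln(1-0.178) = -ln(0.822) = 0.196
L[1] = -ln(0.765) = 0.2679
L[2] = -ln(1-0.171) = -ln(0.829) = 0.1875
mean = (0.196 + 0.2679 + 0.1875)/3 = 0.2171

0.2171


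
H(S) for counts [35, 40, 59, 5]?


Probabilities: [35/139, 40/139, 59/139, 5/139] ≈ [0.2518, 0.2878, 0.4245, 0.036]
H = -((35/139)·log₂(35/139) + (40/139)·log₂(40/139) + (59/139)·log₂(59/139) + (5/139)·log₂(5/139))
  = 1.7154 bits

1.7154 bits


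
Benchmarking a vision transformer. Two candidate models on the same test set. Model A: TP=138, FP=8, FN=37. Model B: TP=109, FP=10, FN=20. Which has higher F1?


Model A: P=138/146=0.9452, R=138/175=0.7886, F1=2PR/(P+R)=2TP/(2TP+FP+FN)=276/321=0.8598
Model B: P=109/119=0.916, R=109/129=0.845, F1=2PR/(P+R)=2TP/(2TP+FP+FN)=218/248=0.879
0.8598 < 0.879 → Model B

Model B


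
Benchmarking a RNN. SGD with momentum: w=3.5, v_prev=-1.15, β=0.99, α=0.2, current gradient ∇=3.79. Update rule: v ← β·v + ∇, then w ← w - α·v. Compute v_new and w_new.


v_new = 0.99·-1.15 + 3.79 = -1.1385 + 3.79 = 2.6515
w_new = 3.5 - 0.2·2.6515 = 3.5 - 0.5303 = 2.9697

v_new=2.6515, w_new=2.9697


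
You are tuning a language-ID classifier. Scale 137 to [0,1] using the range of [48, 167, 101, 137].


min=48, max=167
(137-48)/(167-48) = 89/119 = 0.7479

0.7479


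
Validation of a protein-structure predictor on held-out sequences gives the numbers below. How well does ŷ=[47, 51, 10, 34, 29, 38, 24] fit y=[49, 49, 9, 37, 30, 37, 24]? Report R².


ȳ = 33.5714
SS_res = Σ(y-ŷ)² = 20
SS_tot = Σ(y-ȳ)² = 1207.71
R² = 1 - SS_res/SS_tot = 1 - 0.0166 = 0.9834

0.9834


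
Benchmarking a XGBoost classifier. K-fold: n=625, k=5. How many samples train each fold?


Fold size = 625/5 = 125
Training per fold = 625 - 125 = 500

500


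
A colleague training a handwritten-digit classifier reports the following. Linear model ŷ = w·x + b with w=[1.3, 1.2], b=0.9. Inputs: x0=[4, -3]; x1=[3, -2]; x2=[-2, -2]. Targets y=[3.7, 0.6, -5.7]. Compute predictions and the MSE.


ŷ0 = (1.3)·(4) + (1.2)·(-3) + 0.9 = 2.5
ŷ1 = (1.3)·(3) + (1.2)·(-2) + 0.9 = 2.4
ŷ2 = (1.3)·(-2) + (1.2)·(-2) + 0.9 = -4.1
errors² = [1.44, 3.24, 2.56]
MSE = 7.2400/3 = 2.4133

2.4133


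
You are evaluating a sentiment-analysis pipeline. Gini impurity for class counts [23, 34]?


Probabilities: [23/57, 34/57] ≈ [0.4035, 0.5965]
Σpᵢ² = (529 + 1156)/57² = 1685/3249
Gini = 1 - Σpᵢ² = 1 - 1685/3249 = 0.4814

0.4814


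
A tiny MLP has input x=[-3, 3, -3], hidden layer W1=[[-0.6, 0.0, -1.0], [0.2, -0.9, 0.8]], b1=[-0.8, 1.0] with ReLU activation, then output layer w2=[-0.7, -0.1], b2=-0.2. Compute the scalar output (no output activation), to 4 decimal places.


z1[0] = (-0.6)·(-3) + (0.0)·(3) + (-1.0)·(-3) - 0.8 = 4.0
z1[1] = (0.2)·(-3) + (-0.9)·(3) + (0.8)·(-3) + 1.0 = -4.7
h = ReLU(z1) = [4.0, 0.0]
output = (-0.7)·(4.0) + (-0.1)·(0.0) - 0.2 = -3.0

-3.0


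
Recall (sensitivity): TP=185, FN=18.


Recall = TP/(TP+FN)
= 185/(185+18)
= 185/203 = 91.13%

91.13%


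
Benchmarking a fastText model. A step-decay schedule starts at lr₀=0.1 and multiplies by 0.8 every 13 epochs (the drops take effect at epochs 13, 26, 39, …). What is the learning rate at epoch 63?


n_drops = ⌊63/13⌋ = 4
lr = 0.1·0.8^4 = 0.1·0.4096 = 0.04096

0.04096


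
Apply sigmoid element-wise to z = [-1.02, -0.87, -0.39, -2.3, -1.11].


σ(-1.02) = 1/(1+e^1.02) = 0.265
σ(-0.87) = 1/(1+e^0.87) = 0.2953
σ(-0.39) = 1/(1+e^0.39) = 0.4037
σ(-2.3) = 1/(1+e^2.3) = 0.0911
σ(-1.11) = 1/(1+e^1.11) = 0.2479
result = [0.265, 0.2953, 0.4037, 0.0911, 0.2479]

[0.265, 0.2953, 0.4037, 0.0911, 0.2479]


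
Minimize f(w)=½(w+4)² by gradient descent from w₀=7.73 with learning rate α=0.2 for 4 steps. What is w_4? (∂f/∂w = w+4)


step 1: grad = 7.73+4 = 11.73; w = 7.73 - 0.2·(11.73) = 5.384
step 2: grad = 5.384+4 = 9.384; w = 5.384 - 0.2·(9.384) = 3.5072
step 3: grad = 3.5072+4 = 7.5072; w = 3.5072 - 0.2·(7.5072) = 2.00576
step 4: grad = 2.00576+4 = 6.00576; w = 2.00576 - 0.2·(6.00576) = 0.804608

0.804608


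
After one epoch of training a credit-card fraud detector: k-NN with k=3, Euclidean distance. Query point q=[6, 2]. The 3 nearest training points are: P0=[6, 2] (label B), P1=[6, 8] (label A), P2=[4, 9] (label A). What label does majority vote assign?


d(q,P0) = 0.0  (label B)
d(q,P1) = 6.0  (label A)
d(q,P2) = 7.2801  (label A)
Votes: A=2, B=1
Majority → A

A


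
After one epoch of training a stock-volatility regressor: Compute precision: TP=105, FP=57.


Precision = TP/(TP+FP)
= 105/(105+57)
= 105/162 = 64.81%

64.81%


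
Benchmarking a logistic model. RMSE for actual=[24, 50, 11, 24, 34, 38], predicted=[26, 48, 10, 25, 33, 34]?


MSE = 27/6 = 4.5
RMSE = √(27/6) = 2.1213

2.1213


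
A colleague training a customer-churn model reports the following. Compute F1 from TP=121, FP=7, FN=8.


Precision = 121/128 = 0.9453
Recall = 121/129 = 0.938
F1 = 2·P·R/(P+R) = 2·TP/(2·TP+FP+FN) = 242/(242+7+8) = 242/257 = 0.9416

0.9416


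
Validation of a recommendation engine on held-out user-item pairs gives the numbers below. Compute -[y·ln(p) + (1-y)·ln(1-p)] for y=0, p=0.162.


BCE = -[y·ln(p) + (1-y)·ln(1-p)]
= -0 - 1·ln(1-0.162)
= -ln(0.838) = 0.1767

0.1767


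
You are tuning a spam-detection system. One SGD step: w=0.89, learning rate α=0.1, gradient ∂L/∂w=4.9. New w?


w_new = w - α·∇
= 0.89 - 0.1·4.9
= 0.89 - 0.49
= 0.4

0.4


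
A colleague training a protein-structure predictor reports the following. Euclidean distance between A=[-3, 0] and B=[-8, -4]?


d = √((-3+ 8)² + (0+ 4)²)
  = √(25 + 16)
  = √41 = 6.4031

6.4031


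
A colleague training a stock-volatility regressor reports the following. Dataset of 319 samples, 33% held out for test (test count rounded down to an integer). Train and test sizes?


Test = ⌊319·33/100⌋ = 105
Train = 319 - 105 = 214

Train: 214, Test: 105


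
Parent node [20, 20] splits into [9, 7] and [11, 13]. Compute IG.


Parent = [20, 20], H_parent = 1
H_left = 0.9887 (n=16), H_right = 0.995 (n=24)
H_children = (16/40)·0.9887 + (24/40)·0.995 = 0.9925
IG = 1 - 0.9925 = 0.0075

0.0075


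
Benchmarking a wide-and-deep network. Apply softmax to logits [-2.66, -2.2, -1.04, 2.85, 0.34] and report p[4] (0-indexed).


Exponentials: e^-2.66=0.0699, e^-2.2=0.1108, e^-1.04=0.3535, e^2.85=17.2878, e^0.34=1.4049
Sum = 19.2269
Softmax = [0.0036, 0.0058, 0.0184, 0.8991, 0.0731]
p[4] = 1.4049/19.2269 = 0.0731

0.0731


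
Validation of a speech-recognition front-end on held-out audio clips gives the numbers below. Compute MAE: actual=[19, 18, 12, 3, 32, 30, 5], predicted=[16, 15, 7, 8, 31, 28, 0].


Absolute errors: |19-16|=3, |18-15|=3, |12-7|=5, |3-8|=5, |32-31|=1, |30-28|=2, |5-0|=5
Sum = 24
MAE = 24/7 = 24/7

24/7


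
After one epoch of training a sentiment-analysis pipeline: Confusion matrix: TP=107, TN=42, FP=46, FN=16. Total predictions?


Total = TP + TN + FP + FN
= 107 + 42 + 46 + 16
= 211
(Predicted positive: 153, predicted negative: 58)

211


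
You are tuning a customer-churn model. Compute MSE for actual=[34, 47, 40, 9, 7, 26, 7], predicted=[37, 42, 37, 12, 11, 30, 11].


Squared errors: (34-37)²=9, (47-42)²=25, (40-37)²=9, (9-12)²=9, (7-11)²=16, (26-30)²=16, (7-11)²=16
Sum = 100
MSE = 100/7 = 100/7

100/7


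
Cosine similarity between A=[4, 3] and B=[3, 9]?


A·B = 4·3 + 3·9 = 39
‖A‖ = √25 = 5, ‖B‖ = √90 = 9.4868
cos = 39/(√25·√90) = 39/√2250 = 0.8222

0.8222


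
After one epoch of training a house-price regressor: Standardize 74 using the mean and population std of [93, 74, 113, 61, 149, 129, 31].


μ = 92.8571, σ = 37.9113
z = (74 - 92.8571)/37.9113 = -0.4974

-0.4974


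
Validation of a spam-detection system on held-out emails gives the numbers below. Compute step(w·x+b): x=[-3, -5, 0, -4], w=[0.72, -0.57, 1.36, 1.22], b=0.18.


z = (-3)·(0.72) + (-5)·(-0.57) + (0)·(1.36) + (-4)·(1.22) + 0.18
  = -4.01
step(z) = 0 (z<0)

0


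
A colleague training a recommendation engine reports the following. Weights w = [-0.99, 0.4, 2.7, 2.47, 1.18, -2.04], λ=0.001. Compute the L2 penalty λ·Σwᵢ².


‖w‖₂² = (-0.99)² + (0.4)² + (2.7)² + (2.47)² + (1.18)² + (-2.04)²
     = 0.9801 + 0.16 + 7.29 + 6.1009 + 1.3924 + 4.1616
     = 20.085
λ·‖w‖₂² = 0.001·20.085 = 0.020085

0.020085


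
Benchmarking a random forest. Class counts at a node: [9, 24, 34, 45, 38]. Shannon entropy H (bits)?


Probabilities: [9/150, 24/150, 34/150, 45/150, 38/150] ≈ [0.06, 0.16, 0.2267, 0.3, 0.2533]
H = -((9/150)·log₂(9/150) + (24/150)·log₂(24/150) + (34/150)·log₂(34/150) + (45/150)·log₂(45/150) + (38/150)·log₂(38/150))
  = 2.1748 bits

2.1748 bits


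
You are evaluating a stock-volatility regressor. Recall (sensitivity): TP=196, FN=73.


Recall = TP/(TP+FN)
= 196/(196+73)
= 196/269 = 72.86%

72.86%


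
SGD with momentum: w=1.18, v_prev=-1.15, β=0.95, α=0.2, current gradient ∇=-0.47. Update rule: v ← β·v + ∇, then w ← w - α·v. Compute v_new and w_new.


v_new = 0.95·-1.15 - 0.47 = -1.0925 - 0.47 = -1.5625
w_new = 1.18 - 0.2·-1.5625 = 1.18 + 0.3125 = 1.4925

v_new=-1.5625, w_new=1.4925


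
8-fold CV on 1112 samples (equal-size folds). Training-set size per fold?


Fold size = 1112/8 = 139
Training per fold = 1112 - 139 = 973

973


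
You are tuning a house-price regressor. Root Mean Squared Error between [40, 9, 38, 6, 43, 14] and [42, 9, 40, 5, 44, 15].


MSE = 11/6 = 1.8333
RMSE = √(11/6) = 1.354

1.354


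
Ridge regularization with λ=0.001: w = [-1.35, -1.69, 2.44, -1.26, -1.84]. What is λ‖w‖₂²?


‖w‖₂² = (-1.35)² + (-1.69)² + (2.44)² + (-1.26)² + (-1.84)²
     = 1.8225 + 2.8561 + 5.9536 + 1.5876 + 3.3856
     = 15.6054
λ·‖w‖₂² = 0.001·15.6054 = 0.015605

0.015605


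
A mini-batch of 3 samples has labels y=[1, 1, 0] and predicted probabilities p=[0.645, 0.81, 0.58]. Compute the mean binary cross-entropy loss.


L[0] = -ln(0.645) = 0.4385
L[1] = -ln(0.81) = 0.2107
L[2] = -ln(1-0.58) = -ln(0.42) = 0.8675
mean = (0.4385 + 0.2107 + 0.8675)/3 = 0.5056

0.5056


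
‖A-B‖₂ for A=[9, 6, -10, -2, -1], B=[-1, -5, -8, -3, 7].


d = √((9+ 1)² + (6+ 5)² + (-10+ 8)² + (-2+ 3)² + (-1-7)²)
  = √(100 + 121 + 4 + 1 + 64)
  = √290 = 17.0294

17.0294


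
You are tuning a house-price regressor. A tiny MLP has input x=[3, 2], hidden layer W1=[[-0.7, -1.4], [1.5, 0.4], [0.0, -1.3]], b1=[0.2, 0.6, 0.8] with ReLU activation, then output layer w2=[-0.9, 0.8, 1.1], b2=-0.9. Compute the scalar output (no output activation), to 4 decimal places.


z1[0] = (-0.7)·(3) + (-1.4)·(2) + 0.2 = -4.7
z1[1] = (1.5)·(3) + (0.4)·(2) + 0.6 = 5.9
z1[2] = (0.0)·(3) + (-1.3)·(2) + 0.8 = -1.8
h = ReLU(z1) = [0.0, 5.9, 0.0]
output = (-0.9)·(0.0) + (0.8)·(5.9) + (1.1)·(0.0) - 0.9 = 3.82

3.82


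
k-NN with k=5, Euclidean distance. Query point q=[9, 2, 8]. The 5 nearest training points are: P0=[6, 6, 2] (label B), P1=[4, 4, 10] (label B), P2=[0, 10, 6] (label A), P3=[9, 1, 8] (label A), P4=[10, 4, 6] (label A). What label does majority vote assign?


d(q,P0) = 7.8102  (label B)
d(q,P1) = 5.7446  (label B)
d(q,P2) = 12.2066  (label A)
d(q,P3) = 1.0  (label A)
d(q,P4) = 3.0  (label A)
Votes: A=3, B=2
Majority → A

A


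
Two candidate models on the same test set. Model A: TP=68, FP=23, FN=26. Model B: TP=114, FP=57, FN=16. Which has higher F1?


Model A: P=68/91=0.7473, R=68/94=0.7234, F1=2PR/(P+R)=2TP/(2TP+FP+FN)=136/185=0.7351
Model B: P=114/171=0.6667, R=114/130=0.8769, F1=2PR/(P+R)=2TP/(2TP+FP+FN)=228/301=0.7575
0.7351 < 0.7575 → Model B

Model B


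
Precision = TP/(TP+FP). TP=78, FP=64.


Precision = TP/(TP+FP)
= 78/(78+64)
= 78/142 = 54.93%

54.93%


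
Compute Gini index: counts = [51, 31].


Probabilities: [51/82, 31/82] ≈ [0.622, 0.378]
Σpᵢ² = (2601 + 961)/82² = 3562/6724
Gini = 1 - Σpᵢ² = 1 - 3562/6724 = 0.4703

0.4703


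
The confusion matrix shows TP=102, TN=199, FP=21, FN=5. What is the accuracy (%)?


Accuracy = (TP+TN)/(TP+TN+FP+FN)
= (102+199)/(327)
= 301/327 = 92.05%

92.05%


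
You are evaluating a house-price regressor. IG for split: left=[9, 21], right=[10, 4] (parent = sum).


Parent = [19, 25], H_parent = 0.9865
H_left = 0.8813 (n=30), H_right = 0.8631 (n=14)
H_children = (30/44)·0.8813 + (14/44)·0.8631 = 0.8755
IG = 0.9865 - 0.8755 = 0.111

0.111


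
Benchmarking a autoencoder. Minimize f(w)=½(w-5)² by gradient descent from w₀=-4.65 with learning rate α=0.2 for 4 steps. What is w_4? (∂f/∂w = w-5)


step 1: grad = -4.65-5 = -9.65; w = -4.65 - 0.2·(-9.65) = -2.72
step 2: grad = -2.72-5 = -7.72; w = -2.72 - 0.2·(-7.72) = -1.176
step 3: grad = -1.176-5 = -6.176; w = -1.176 - 0.2·(-6.176) = 0.0592
step 4: grad = 0.0592-5 = -4.9408; w = 0.0592 - 0.2·(-4.9408) = 1.04736

1.04736


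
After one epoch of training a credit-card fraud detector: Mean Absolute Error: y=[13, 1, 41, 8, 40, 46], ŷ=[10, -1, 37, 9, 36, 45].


Absolute errors: |13-10|=3, |1+ 1|=2, |41-37|=4, |8-9|=1, |40-36|=4, |46-45|=1
Sum = 15
MAE = 15/6 = 5/2

5/2


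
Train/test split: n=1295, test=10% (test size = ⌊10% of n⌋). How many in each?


Test = ⌊1295·10/100⌋ = 129
Train = 1295 - 129 = 1166

Train: 1166, Test: 129


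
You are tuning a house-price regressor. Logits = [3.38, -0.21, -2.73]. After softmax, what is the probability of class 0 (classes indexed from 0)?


Exponentials: e^3.38=29.3708, e^-0.21=0.8106, e^-2.73=0.0652
Sum = 30.2466
Softmax = [0.971, 0.0268, 0.0022]
p[0] = 29.3708/30.2466 = 0.971

0.971


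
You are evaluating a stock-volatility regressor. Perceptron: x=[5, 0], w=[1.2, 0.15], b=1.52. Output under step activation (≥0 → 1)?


z = (5)·(1.2) + (0)·(0.15) + 1.52
  = 7.52
step(z) = 1 (z≥0)

1


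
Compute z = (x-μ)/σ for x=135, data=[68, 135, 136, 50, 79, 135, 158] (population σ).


μ = 108.7143, σ = 38.8098
z = (135 - 108.7143)/38.8098 = 0.6773

0.6773


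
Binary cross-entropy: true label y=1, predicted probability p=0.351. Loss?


BCE = -[y·ln(p) + (1-y)·ln(1-p)]
= -1·ln(0.351) - 0
= -ln(0.351) = 1.047

1.047


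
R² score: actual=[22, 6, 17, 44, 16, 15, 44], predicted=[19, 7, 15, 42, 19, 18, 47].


ȳ = 23.4286
SS_res = Σ(y-ŷ)² = 45
SS_tot = Σ(y-ȳ)² = 1319.71
R² = 1 - SS_res/SS_tot = 1 - 0.0341 = 0.9659

0.9659


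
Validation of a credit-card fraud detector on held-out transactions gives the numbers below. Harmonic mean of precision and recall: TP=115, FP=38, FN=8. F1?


Precision = 115/153 = 0.7516
Recall = 115/123 = 0.935
F1 = 2·P·R/(P+R) = 2·TP/(2·TP+FP+FN) = 230/(230+38+8) = 230/276 = 0.8333

0.8333


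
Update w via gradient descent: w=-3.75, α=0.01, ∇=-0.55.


w_new = w - α·∇
= -3.75 - 0.01·-0.55
= -3.75 + 0.0055
= -3.7445

-3.7445


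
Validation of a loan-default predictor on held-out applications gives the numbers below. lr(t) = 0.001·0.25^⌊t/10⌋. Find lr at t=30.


n_drops = ⌊30/10⌋ = 3
lr = 0.001·0.25^3 = 0.001·0.015625 = 0.000015625

0.000015625


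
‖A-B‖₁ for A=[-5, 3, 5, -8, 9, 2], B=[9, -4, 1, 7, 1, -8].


d = |-5-9| + |3+ 4| + |5-1| + |-8-7| + |9-1| + |2+ 8|
  = 14 + 7 + 4 + 15 + 8 + 10
  = 58

58


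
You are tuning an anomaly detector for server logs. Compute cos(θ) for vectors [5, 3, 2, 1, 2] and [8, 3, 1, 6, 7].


A·B = 5·8 + 3·3 + 2·1 + 1·6 + 2·7 = 71
‖A‖ = √43 = 6.5574, ‖B‖ = √159 = 12.6095
cos = 71/(√43·√159) = 71/√6837 = 0.8587

0.8587


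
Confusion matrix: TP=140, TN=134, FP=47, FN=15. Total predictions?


Total = TP + TN + FP + FN
= 140 + 134 + 47 + 15
= 336
(Predicted positive: 187, predicted negative: 149)

336


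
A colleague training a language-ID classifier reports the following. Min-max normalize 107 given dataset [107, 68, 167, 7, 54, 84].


min=7, max=167
(107-7)/(167-7) = 100/160 = 0.625

0.625


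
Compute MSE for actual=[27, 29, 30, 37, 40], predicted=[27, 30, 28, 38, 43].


Squared errors: (27-27)²=0, (29-30)²=1, (30-28)²=4, (37-38)²=1, (40-43)²=9
Sum = 15
MSE = 15/5 = 3

3


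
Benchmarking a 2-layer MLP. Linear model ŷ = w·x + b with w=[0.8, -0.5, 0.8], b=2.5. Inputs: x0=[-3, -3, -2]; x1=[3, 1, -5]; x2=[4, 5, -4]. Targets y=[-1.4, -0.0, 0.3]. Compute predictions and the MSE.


ŷ0 = (0.8)·(-3) + (-0.5)·(-3) + (0.8)·(-2) + 2.5 = -0.0
ŷ1 = (0.8)·(3) + (-0.5)·(1) + (0.8)·(-5) + 2.5 = 0.4
ŷ2 = (0.8)·(4) + (-0.5)·(5) + (0.8)·(-4) + 2.5 = 0.0
errors² = [1.96, 0.16, 0.09]
MSE = 2.2100/3 = 0.7367

0.7367


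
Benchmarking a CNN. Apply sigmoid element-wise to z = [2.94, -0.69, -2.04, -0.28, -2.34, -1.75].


σ(2.94) = 1/(1+e^-2.94) = 0.9498
σ(-0.69) = 1/(1+e^0.69) = 0.334
σ(-2.04) = 1/(1+e^2.04) = 0.1151
σ(-0.28) = 1/(1+e^0.28) = 0.4305
σ(-2.34) = 1/(1+e^2.34) = 0.0879
σ(-1.75) = 1/(1+e^1.75) = 0.148
result = [0.9498, 0.334, 0.1151, 0.4305, 0.0879, 0.148]

[0.9498, 0.334, 0.1151, 0.4305, 0.0879, 0.148]


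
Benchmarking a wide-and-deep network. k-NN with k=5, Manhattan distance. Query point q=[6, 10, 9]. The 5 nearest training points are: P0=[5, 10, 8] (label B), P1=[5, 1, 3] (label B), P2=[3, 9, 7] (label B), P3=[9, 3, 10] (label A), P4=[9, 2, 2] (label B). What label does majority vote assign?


d(q,P0) = 2  (label B)
d(q,P1) = 16  (label B)
d(q,P2) = 6  (label B)
d(q,P3) = 11  (label A)
d(q,P4) = 18  (label B)
Votes: A=1, B=4
Majority → B

B


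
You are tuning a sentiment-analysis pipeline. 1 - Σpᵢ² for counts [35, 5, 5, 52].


Probabilities: [35/97, 5/97, 5/97, 52/97] ≈ [0.3608, 0.0515, 0.0515, 0.5361]
Σpᵢ² = (1225 + 25 + 25 + 2704)/97² = 3979/9409
Gini = 1 - Σpᵢ² = 1 - 3979/9409 = 0.5771

0.5771


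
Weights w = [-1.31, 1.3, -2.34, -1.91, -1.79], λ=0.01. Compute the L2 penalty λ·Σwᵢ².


‖w‖₂² = (-1.31)² + (1.3)² + (-2.34)² + (-1.91)² + (-1.79)²
     = 1.7161 + 1.69 + 5.4756 + 3.6481 + 3.2041
     = 15.7339
λ·‖w‖₂² = 0.01·15.7339 = 0.157339

0.157339


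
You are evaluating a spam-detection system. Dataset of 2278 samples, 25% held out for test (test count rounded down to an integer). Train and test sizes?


Test = ⌊2278·25/100⌋ = 569
Train = 2278 - 569 = 1709

Train: 1709, Test: 569


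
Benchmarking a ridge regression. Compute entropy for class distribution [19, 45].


Probabilities: [19/64, 45/64] ≈ [0.2969, 0.7031]
H = -((19/64)·log₂(19/64) + (45/64)·log₂(45/64))
  = 0.8774 bits

0.8774 bits


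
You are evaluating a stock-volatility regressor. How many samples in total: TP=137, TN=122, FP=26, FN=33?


Total = TP + TN + FP + FN
= 137 + 122 + 26 + 33
= 318
(Predicted positive: 163, predicted negative: 155)

318


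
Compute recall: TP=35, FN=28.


Recall = TP/(TP+FN)
= 35/(35+28)
= 35/63 = 55.56%

55.56%


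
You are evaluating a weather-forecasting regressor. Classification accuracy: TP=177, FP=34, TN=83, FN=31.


Accuracy = (TP+TN)/(TP+TN+FP+FN)
= (177+83)/(325)
= 260/325 = 80.0%

80.0%


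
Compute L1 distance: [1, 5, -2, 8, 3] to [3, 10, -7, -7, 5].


d = |1-3| + |5-10| + |-2+ 7| + |8+ 7| + |3-5|
  = 2 + 5 + 5 + 15 + 2
  = 29

29


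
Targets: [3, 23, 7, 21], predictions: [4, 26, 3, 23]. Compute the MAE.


Absolute errors: |3-4|=1, |23-26|=3, |7-3|=4, |21-23|=2
Sum = 10
MAE = 10/4 = 5/2

5/2


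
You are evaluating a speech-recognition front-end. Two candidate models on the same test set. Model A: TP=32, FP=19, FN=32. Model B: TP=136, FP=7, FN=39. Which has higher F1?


Model A: P=32/51=0.6275, R=32/64=0.5, F1=2PR/(P+R)=2TP/(2TP+FP+FN)=64/115=0.5565
Model B: P=136/143=0.951, R=136/175=0.7771, F1=2PR/(P+R)=2TP/(2TP+FP+FN)=272/318=0.8553
0.5565 < 0.8553 → Model B

Model B


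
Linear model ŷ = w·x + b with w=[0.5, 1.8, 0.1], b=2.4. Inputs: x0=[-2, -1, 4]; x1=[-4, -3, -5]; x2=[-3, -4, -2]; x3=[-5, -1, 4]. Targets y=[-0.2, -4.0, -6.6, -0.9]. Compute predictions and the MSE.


ŷ0 = (0.5)·(-2) + (1.8)·(-1) + (0.1)·(4) + 2.4 = 0.0
ŷ1 = (0.5)·(-4) + (1.8)·(-3) + (0.1)·(-5) + 2.4 = -5.5
ŷ2 = (0.5)·(-3) + (1.8)·(-4) + (0.1)·(-2) + 2.4 = -6.5
ŷ3 = (0.5)·(-5) + (1.8)·(-1) + (0.1)·(4) + 2.4 = -1.5
errors² = [0.04, 2.25, 0.01, 0.36]
MSE = 2.6600/4 = 0.665

0.665


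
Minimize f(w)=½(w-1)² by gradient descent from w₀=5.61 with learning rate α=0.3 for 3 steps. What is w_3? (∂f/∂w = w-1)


step 1: grad = 5.61-1 = 4.61; w = 5.61 - 0.3·(4.61) = 4.227
step 2: grad = 4.227-1 = 3.227; w = 4.227 - 0.3·(3.227) = 3.2589
step 3: grad = 3.2589-1 = 2.2589; w = 3.2589 - 0.3·(2.2589) = 2.58123

2.58123


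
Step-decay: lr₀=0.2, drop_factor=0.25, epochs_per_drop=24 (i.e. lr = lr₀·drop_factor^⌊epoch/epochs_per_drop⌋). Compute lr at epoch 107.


n_drops = ⌊107/24⌋ = 4
lr = 0.2·0.25^4 = 0.2·0.00390625 = 0.00078125

0.00078125


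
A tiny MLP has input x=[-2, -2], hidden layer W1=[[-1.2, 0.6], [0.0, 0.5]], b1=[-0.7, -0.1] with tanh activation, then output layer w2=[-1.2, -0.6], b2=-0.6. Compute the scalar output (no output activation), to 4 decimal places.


z1[0] = (-1.2)·(-2) + (0.6)·(-2) - 0.7 = 0.5
z1[1] = (0.0)·(-2) + (0.5)·(-2) - 0.1 = -1.1
h = tanh(z1) = [0.4621, -0.8005]
output = (-1.2)·(0.4621) + (-0.6)·(-0.8005) - 0.6 = -0.6742

-0.6742


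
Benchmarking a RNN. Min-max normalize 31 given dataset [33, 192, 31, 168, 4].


min=4, max=192
(31-4)/(192-4) = 27/188 = 0.1436

0.1436


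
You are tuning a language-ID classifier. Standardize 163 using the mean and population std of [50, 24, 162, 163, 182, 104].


μ = 114.1667, σ = 60.0345
z = (163 - 114.1667)/60.0345 = 0.8134

0.8134


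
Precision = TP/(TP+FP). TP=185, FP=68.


Precision = TP/(TP+FP)
= 185/(185+68)
= 185/253 = 73.12%

73.12%


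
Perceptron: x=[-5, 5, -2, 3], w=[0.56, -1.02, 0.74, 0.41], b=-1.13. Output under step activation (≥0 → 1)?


z = (-5)·(0.56) + (5)·(-1.02) + (-2)·(0.74) + (3)·(0.41) - 1.13
  = -9.28
step(z) = 0 (z<0)

0


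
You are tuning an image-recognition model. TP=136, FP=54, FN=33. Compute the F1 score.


Precision = 136/190 = 0.7158
Recall = 136/169 = 0.8047
F1 = 2·P·R/(P+R) = 2·TP/(2·TP+FP+FN) = 272/(272+54+33) = 272/359 = 0.7577

0.7577


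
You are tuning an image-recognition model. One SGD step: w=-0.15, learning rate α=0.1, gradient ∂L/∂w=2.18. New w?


w_new = w - α·∇
= -0.15 - 0.1·2.18
= -0.15 - 0.218
= -0.368

-0.368


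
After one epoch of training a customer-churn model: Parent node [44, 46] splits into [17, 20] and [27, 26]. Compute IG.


Parent = [44, 46], H_parent = 0.9996
H_left = 0.9953 (n=37), H_right = 0.9997 (n=53)
H_children = (37/90)·0.9953 + (53/90)·0.9997 = 0.9979
IG = 0.9996 - 0.9979 = 0.0017

0.0017


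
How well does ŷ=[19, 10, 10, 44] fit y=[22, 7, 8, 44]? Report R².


ȳ = 20.25
SS_res = Σ(y-ŷ)² = 22
SS_tot = Σ(y-ȳ)² = 892.75
R² = 1 - SS_res/SS_tot = 1 - 0.0246 = 0.9754

0.9754


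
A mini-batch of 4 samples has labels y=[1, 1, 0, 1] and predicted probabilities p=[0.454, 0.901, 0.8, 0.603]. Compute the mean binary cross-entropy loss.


L[0] = -ln(0.454) = 0.7897
L[1] = -ln(0.901) = 0.1043
L[2] = -ln(1-0.8) = -ln(0.2) = 1.6094
L[3] = -ln(0.603) = 0.5058
mean = (0.7897 + 0.1043 + 1.6094 + 0.5058)/4 = 0.7523

0.7523


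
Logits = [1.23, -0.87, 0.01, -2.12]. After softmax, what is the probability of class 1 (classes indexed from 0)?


Exponentials: e^1.23=3.4212, e^-0.87=0.419, e^0.01=1.0101, e^-2.12=0.12
Sum = 4.9703
Softmax = [0.6883, 0.0843, 0.2032, 0.0241]
p[1] = 0.419/4.9703 = 0.0843

0.0843


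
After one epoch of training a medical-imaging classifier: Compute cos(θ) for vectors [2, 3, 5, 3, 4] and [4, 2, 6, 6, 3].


A·B = 2·4 + 3·2 + 5·6 + 3·6 + 4·3 = 74
‖A‖ = √63 = 7.9373, ‖B‖ = √101 = 10.0499
cos = 74/(√63·√101) = 74/√6363 = 0.9277

0.9277


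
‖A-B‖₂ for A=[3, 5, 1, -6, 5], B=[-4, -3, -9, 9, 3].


d = √((3+ 4)² + (5+ 3)² + (1+ 9)² + (-6-9)² + (5-3)²)
  = √(49 + 64 + 100 + 225 + 4)
  = √442 = 21.0238

21.0238


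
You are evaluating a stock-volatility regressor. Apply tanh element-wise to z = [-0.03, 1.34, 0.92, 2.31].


tanh(-0.03) = -0.03
tanh(1.34) = 0.8717
tanh(0.92) = 0.7259
tanh(2.31) = 0.9805
result = [-0.03, 0.8717, 0.7259, 0.9805]

[-0.03, 0.8717, 0.7259, 0.9805]


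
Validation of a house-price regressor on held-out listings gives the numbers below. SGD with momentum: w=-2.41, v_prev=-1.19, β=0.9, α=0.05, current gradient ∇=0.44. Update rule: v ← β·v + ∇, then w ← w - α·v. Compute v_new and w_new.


v_new = 0.9·-1.19 + 0.44 = -1.071 + 0.44 = -0.631
w_new = -2.41 - 0.05·-0.631 = -2.41 + 0.03155 = -2.37845

v_new=-0.631, w_new=-2.37845


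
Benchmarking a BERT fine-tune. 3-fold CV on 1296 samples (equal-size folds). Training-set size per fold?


Fold size = 1296/3 = 432
Training per fold = 1296 - 432 = 864

864


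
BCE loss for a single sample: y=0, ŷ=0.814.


BCE = -[y·ln(p) + (1-y)·ln(1-p)]
= -0 - 1·ln(1-0.814)
= -ln(0.186) = 1.682

1.682


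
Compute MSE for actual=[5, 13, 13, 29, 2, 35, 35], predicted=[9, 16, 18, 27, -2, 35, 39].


Squared errors: (5-9)²=16, (13-16)²=9, (13-18)²=25, (29-27)²=4, (2+ 2)²=16, (35-35)²=0, (35-39)²=16
Sum = 86
MSE = 86/7 = 86/7

86/7


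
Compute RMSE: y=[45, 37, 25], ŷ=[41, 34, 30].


MSE = 50/3 = 16.6667
RMSE = √(50/3) = 4.0825

4.0825


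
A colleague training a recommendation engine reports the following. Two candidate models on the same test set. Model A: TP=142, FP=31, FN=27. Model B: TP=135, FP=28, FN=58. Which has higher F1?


Model A: P=142/173=0.8208, R=142/169=0.8402, F1=2PR/(P+R)=2TP/(2TP+FP+FN)=284/342=0.8304
Model B: P=135/163=0.8282, R=135/193=0.6995, F1=2PR/(P+R)=2TP/(2TP+FP+FN)=270/356=0.7584
0.8304 > 0.7584 → Model A

Model A


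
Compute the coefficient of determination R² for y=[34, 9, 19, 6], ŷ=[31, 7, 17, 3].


ȳ = 17
SS_res = Σ(y-ŷ)² = 26
SS_tot = Σ(y-ȳ)² = 478
R² = 1 - SS_res/SS_tot = 1 - 0.0544 = 0.9456

0.9456


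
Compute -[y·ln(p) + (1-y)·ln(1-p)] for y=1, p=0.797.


BCE = -[y·ln(p) + (1-y)·ln(1-p)]
= -1·ln(0.797) - 0
= -ln(0.797) = 0.2269

0.2269


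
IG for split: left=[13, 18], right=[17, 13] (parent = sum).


Parent = [30, 31], H_parent = 0.9998
H_left = 0.9812 (n=31), H_right = 0.9871 (n=30)
H_children = (31/61)·0.9812 + (30/61)·0.9871 = 0.9841
IG = 0.9998 - 0.9841 = 0.0157

0.0157


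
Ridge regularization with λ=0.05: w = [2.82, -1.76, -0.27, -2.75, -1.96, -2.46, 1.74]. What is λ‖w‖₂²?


‖w‖₂² = (2.82)² + (-1.76)² + (-0.27)² + (-2.75)² + (-1.96)² + (-2.46)² + (1.74)²
     = 7.9524 + 3.0976 + 0.0729 + 7.5625 + 3.8416 + 6.0516 + 3.0276
     = 31.6062
λ·‖w‖₂² = 0.05·31.6062 = 1.58031

1.58031


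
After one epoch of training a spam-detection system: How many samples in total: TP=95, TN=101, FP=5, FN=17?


Total = TP + TN + FP + FN
= 95 + 101 + 5 + 17
= 218
(Predicted positive: 100, predicted negative: 118)

218


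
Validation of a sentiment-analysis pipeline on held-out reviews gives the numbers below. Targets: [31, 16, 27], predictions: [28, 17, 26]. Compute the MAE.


Absolute errors: |31-28|=3, |16-17|=1, |27-26|=1
Sum = 5
MAE = 5/3 = 5/3

5/3


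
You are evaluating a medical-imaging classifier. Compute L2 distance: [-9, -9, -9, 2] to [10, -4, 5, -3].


d = √((-9-10)² + (-9+ 4)² + (-9-5)² + (2+ 3)²)
  = √(361 + 25 + 196 + 25)
  = √607 = 24.6374

24.6374


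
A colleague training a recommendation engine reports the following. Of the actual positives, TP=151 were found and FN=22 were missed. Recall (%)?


Recall = TP/(TP+FN)
= 151/(151+22)
= 151/173 = 87.28%

87.28%


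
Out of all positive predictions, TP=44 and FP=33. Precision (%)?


Precision = TP/(TP+FP)
= 44/(44+33)
= 44/77 = 57.14%

57.14%


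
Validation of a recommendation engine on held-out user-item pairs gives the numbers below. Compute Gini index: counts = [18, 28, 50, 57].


Probabilities: [18/153, 28/153, 50/153, 57/153] ≈ [0.1176, 0.183, 0.3268, 0.3725]
Σpᵢ² = (324 + 784 + 2500 + 3249)/153² = 6857/23409
Gini = 1 - Σpᵢ² = 1 - 6857/23409 = 0.7071

0.7071


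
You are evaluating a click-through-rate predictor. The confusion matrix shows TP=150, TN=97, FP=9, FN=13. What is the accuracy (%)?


Accuracy = (TP+TN)/(TP+TN+FP+FN)
= (150+97)/(269)
= 247/269 = 91.82%

91.82%


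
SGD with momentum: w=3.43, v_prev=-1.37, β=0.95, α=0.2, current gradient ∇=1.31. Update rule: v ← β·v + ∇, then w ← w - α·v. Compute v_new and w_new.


v_new = 0.95·-1.37 + 1.31 = -1.3015 + 1.31 = 0.0085
w_new = 3.43 - 0.2·0.0085 = 3.43 - 0.0017 = 3.4283

v_new=0.0085, w_new=3.4283


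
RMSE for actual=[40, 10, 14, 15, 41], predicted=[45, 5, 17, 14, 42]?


MSE = 61/5 = 12.2
RMSE = √(61/5) = 3.4928

3.4928


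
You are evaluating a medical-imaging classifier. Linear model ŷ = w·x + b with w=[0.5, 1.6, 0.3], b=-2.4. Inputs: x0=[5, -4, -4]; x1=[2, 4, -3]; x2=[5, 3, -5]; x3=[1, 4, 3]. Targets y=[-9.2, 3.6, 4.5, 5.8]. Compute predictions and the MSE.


ŷ0 = (0.5)·(5) + (1.6)·(-4) + (0.3)·(-4) - 2.4 = -7.5
ŷ1 = (0.5)·(2) + (1.6)·(4) + (0.3)·(-3) - 2.4 = 4.1
ŷ2 = (0.5)·(5) + (1.6)·(3) + (0.3)·(-5) - 2.4 = 3.4
ŷ3 = (0.5)·(1) + (1.6)·(4) + (0.3)·(3) - 2.4 = 5.4
errors² = [2.89, 0.25, 1.21, 0.16]
MSE = 4.5100/4 = 1.1275

1.1275


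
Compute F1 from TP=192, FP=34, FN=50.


Precision = 192/226 = 0.8496
Recall = 192/242 = 0.7934
F1 = 2·P·R/(P+R) = 2·TP/(2·TP+FP+FN) = 384/(384+34+50) = 384/468 = 0.8205

0.8205


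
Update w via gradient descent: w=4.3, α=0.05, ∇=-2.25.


w_new = w - α·∇
= 4.3 - 0.05·-2.25
= 4.3 + 0.1125
= 4.4125

4.4125


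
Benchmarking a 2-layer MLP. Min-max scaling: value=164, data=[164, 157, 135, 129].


min=129, max=164
(164-129)/(164-129) = 35/35 = 1.0

1.0


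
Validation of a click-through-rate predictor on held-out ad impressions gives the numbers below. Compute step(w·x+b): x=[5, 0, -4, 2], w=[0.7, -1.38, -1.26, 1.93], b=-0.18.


z = (5)·(0.7) + (0)·(-1.38) + (-4)·(-1.26) + (2)·(1.93) - 0.18
  = 12.22
step(z) = 1 (z≥0)

1
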